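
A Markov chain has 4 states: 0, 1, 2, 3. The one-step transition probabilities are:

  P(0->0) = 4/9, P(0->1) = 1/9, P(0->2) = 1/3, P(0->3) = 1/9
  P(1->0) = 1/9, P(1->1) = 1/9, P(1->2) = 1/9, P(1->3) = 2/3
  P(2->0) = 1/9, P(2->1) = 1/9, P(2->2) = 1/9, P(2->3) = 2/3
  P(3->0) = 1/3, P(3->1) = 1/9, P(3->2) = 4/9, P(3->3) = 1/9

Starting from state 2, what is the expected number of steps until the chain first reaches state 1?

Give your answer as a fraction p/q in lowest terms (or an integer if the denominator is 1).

Let h_i = expected steps to first reach 1 from state i.
Boundary: h_1 = 0.
First-step equations for the other states:
  h_0 = 1 + 4/9*h_0 + 1/9*h_1 + 1/3*h_2 + 1/9*h_3
  h_2 = 1 + 1/9*h_0 + 1/9*h_1 + 1/9*h_2 + 2/3*h_3
  h_3 = 1 + 1/3*h_0 + 1/9*h_1 + 4/9*h_2 + 1/9*h_3

Substituting h_1 = 0 and rearranging gives the linear system (I - Q) h = 1:
  [5/9, -1/3, -1/9] . (h_0, h_2, h_3) = 1
  [-1/9, 8/9, -2/3] . (h_0, h_2, h_3) = 1
  [-1/3, -4/9, 8/9] . (h_0, h_2, h_3) = 1

Solving yields:
  h_0 = 9
  h_2 = 9
  h_3 = 9

Starting state is 2, so the expected hitting time is h_2 = 9.

Answer: 9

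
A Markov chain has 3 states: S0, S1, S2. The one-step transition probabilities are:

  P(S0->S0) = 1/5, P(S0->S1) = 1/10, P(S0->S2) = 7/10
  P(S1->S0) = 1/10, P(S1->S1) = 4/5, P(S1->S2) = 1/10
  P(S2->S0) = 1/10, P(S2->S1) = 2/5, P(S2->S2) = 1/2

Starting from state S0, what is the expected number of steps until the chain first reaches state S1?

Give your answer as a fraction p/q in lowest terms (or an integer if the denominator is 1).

Answer: 40/11

Derivation:
Let h_i = expected steps to first reach S1 from state i.
Boundary: h_S1 = 0.
First-step equations for the other states:
  h_S0 = 1 + 1/5*h_S0 + 1/10*h_S1 + 7/10*h_S2
  h_S2 = 1 + 1/10*h_S0 + 2/5*h_S1 + 1/2*h_S2

Substituting h_S1 = 0 and rearranging gives the linear system (I - Q) h = 1:
  [4/5, -7/10] . (h_S0, h_S2) = 1
  [-1/10, 1/2] . (h_S0, h_S2) = 1

Solving yields:
  h_S0 = 40/11
  h_S2 = 30/11

Starting state is S0, so the expected hitting time is h_S0 = 40/11.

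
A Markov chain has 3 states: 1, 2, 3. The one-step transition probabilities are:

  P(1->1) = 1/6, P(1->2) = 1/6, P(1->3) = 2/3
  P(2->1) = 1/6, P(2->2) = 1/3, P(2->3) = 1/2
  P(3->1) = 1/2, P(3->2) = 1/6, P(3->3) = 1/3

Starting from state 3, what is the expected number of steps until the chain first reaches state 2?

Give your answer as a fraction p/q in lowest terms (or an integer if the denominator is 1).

Let h_i = expected steps to first reach 2 from state i.
Boundary: h_2 = 0.
First-step equations for the other states:
  h_1 = 1 + 1/6*h_1 + 1/6*h_2 + 2/3*h_3
  h_3 = 1 + 1/2*h_1 + 1/6*h_2 + 1/3*h_3

Substituting h_2 = 0 and rearranging gives the linear system (I - Q) h = 1:
  [5/6, -2/3] . (h_1, h_3) = 1
  [-1/2, 2/3] . (h_1, h_3) = 1

Solving yields:
  h_1 = 6
  h_3 = 6

Starting state is 3, so the expected hitting time is h_3 = 6.

Answer: 6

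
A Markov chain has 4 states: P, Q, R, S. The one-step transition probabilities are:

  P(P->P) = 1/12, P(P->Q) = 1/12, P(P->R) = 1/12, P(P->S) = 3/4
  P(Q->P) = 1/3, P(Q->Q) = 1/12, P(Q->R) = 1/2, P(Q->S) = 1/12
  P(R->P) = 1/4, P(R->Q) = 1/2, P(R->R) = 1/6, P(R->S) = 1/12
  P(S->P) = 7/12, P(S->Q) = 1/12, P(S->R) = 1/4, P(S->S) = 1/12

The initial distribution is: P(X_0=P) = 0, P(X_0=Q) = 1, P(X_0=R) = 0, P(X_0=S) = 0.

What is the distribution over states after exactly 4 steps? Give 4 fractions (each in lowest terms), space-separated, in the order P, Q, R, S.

Propagating the distribution step by step (d_{t+1} = d_t * P):
d_0 = (P=0, Q=1, R=0, S=0)
  d_1[P] = 0*1/12 + 1*1/3 + 0*1/4 + 0*7/12 = 1/3
  d_1[Q] = 0*1/12 + 1*1/12 + 0*1/2 + 0*1/12 = 1/12
  d_1[R] = 0*1/12 + 1*1/2 + 0*1/6 + 0*1/4 = 1/2
  d_1[S] = 0*3/4 + 1*1/12 + 0*1/12 + 0*1/12 = 1/12
d_1 = (P=1/3, Q=1/12, R=1/2, S=1/12)
  d_2[P] = 1/3*1/12 + 1/12*1/3 + 1/2*1/4 + 1/12*7/12 = 11/48
  d_2[Q] = 1/3*1/12 + 1/12*1/12 + 1/2*1/2 + 1/12*1/12 = 7/24
  d_2[R] = 1/3*1/12 + 1/12*1/2 + 1/2*1/6 + 1/12*1/4 = 25/144
  d_2[S] = 1/3*3/4 + 1/12*1/12 + 1/2*1/12 + 1/12*1/12 = 11/36
d_2 = (P=11/48, Q=7/24, R=25/144, S=11/36)
  d_3[P] = 11/48*1/12 + 7/24*1/3 + 25/144*1/4 + 11/36*7/12 = 73/216
  d_3[Q] = 11/48*1/12 + 7/24*1/12 + 25/144*1/2 + 11/36*1/12 = 269/1728
  d_3[R] = 11/48*1/12 + 7/24*1/2 + 25/144*1/6 + 11/36*1/4 = 467/1728
  d_3[S] = 11/48*3/4 + 7/24*1/12 + 25/144*1/12 + 11/36*1/12 = 17/72
d_3 = (P=73/216, Q=269/1728, R=467/1728, S=17/72)
  d_4[P] = 73/216*1/12 + 269/1728*1/3 + 467/1728*1/4 + 17/72*7/12 = 5917/20736
  d_4[Q] = 73/216*1/12 + 269/1728*1/12 + 467/1728*1/2 + 17/72*1/12 = 4063/20736
  d_4[R] = 73/216*1/12 + 269/1728*1/2 + 467/1728*1/6 + 17/72*1/4 = 121/576
  d_4[S] = 73/216*3/4 + 269/1728*1/12 + 467/1728*1/12 + 17/72*1/12 = 25/81
d_4 = (P=5917/20736, Q=4063/20736, R=121/576, S=25/81)

Answer: 5917/20736 4063/20736 121/576 25/81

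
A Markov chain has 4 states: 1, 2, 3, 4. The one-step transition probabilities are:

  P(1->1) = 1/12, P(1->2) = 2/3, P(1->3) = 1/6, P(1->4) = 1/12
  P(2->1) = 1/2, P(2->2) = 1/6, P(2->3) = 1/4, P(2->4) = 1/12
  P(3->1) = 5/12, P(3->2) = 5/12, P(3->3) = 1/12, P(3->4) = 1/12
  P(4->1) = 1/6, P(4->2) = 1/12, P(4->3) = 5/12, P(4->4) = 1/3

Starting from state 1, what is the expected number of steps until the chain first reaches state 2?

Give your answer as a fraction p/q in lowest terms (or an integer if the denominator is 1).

Answer: 702/391

Derivation:
Let h_i = expected steps to first reach 2 from state i.
Boundary: h_2 = 0.
First-step equations for the other states:
  h_1 = 1 + 1/12*h_1 + 2/3*h_2 + 1/6*h_3 + 1/12*h_4
  h_3 = 1 + 5/12*h_1 + 5/12*h_2 + 1/12*h_3 + 1/12*h_4
  h_4 = 1 + 1/6*h_1 + 1/12*h_2 + 5/12*h_3 + 1/3*h_4

Substituting h_2 = 0 and rearranging gives the linear system (I - Q) h = 1:
  [11/12, -1/6, -1/12] . (h_1, h_3, h_4) = 1
  [-5/12, 11/12, -1/12] . (h_1, h_3, h_4) = 1
  [-1/6, -5/12, 2/3] . (h_1, h_3, h_4) = 1

Solving yields:
  h_1 = 702/391
  h_3 = 864/391
  h_4 = 1302/391

Starting state is 1, so the expected hitting time is h_1 = 702/391.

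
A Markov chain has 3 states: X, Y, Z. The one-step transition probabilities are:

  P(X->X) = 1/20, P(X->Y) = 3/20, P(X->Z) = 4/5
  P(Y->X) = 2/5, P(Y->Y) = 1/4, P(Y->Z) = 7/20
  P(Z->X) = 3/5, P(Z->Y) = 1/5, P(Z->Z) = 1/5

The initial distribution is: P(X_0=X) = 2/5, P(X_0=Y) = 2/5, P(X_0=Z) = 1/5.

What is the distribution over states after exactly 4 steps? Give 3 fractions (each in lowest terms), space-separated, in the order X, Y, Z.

Answer: 5967/16000 3077/16000 1739/4000

Derivation:
Propagating the distribution step by step (d_{t+1} = d_t * P):
d_0 = (X=2/5, Y=2/5, Z=1/5)
  d_1[X] = 2/5*1/20 + 2/5*2/5 + 1/5*3/5 = 3/10
  d_1[Y] = 2/5*3/20 + 2/5*1/4 + 1/5*1/5 = 1/5
  d_1[Z] = 2/5*4/5 + 2/5*7/20 + 1/5*1/5 = 1/2
d_1 = (X=3/10, Y=1/5, Z=1/2)
  d_2[X] = 3/10*1/20 + 1/5*2/5 + 1/2*3/5 = 79/200
  d_2[Y] = 3/10*3/20 + 1/5*1/4 + 1/2*1/5 = 39/200
  d_2[Z] = 3/10*4/5 + 1/5*7/20 + 1/2*1/5 = 41/100
d_2 = (X=79/200, Y=39/200, Z=41/100)
  d_3[X] = 79/200*1/20 + 39/200*2/5 + 41/100*3/5 = 11/32
  d_3[Y] = 79/200*3/20 + 39/200*1/4 + 41/100*1/5 = 19/100
  d_3[Z] = 79/200*4/5 + 39/200*7/20 + 41/100*1/5 = 373/800
d_3 = (X=11/32, Y=19/100, Z=373/800)
  d_4[X] = 11/32*1/20 + 19/100*2/5 + 373/800*3/5 = 5967/16000
  d_4[Y] = 11/32*3/20 + 19/100*1/4 + 373/800*1/5 = 3077/16000
  d_4[Z] = 11/32*4/5 + 19/100*7/20 + 373/800*1/5 = 1739/4000
d_4 = (X=5967/16000, Y=3077/16000, Z=1739/4000)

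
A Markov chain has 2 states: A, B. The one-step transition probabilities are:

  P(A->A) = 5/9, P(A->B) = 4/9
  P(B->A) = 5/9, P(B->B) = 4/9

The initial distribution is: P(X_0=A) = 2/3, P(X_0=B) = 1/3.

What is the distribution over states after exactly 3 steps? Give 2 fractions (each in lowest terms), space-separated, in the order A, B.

Propagating the distribution step by step (d_{t+1} = d_t * P):
d_0 = (A=2/3, B=1/3)
  d_1[A] = 2/3*5/9 + 1/3*5/9 = 5/9
  d_1[B] = 2/3*4/9 + 1/3*4/9 = 4/9
d_1 = (A=5/9, B=4/9)
  d_2[A] = 5/9*5/9 + 4/9*5/9 = 5/9
  d_2[B] = 5/9*4/9 + 4/9*4/9 = 4/9
d_2 = (A=5/9, B=4/9)
  d_3[A] = 5/9*5/9 + 4/9*5/9 = 5/9
  d_3[B] = 5/9*4/9 + 4/9*4/9 = 4/9
d_3 = (A=5/9, B=4/9)

Answer: 5/9 4/9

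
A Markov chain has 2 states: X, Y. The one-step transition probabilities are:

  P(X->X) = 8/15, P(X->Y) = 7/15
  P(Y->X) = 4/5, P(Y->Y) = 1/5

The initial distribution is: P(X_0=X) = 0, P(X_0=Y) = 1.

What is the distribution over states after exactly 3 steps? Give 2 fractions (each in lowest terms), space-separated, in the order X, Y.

Answer: 724/1125 401/1125

Derivation:
Propagating the distribution step by step (d_{t+1} = d_t * P):
d_0 = (X=0, Y=1)
  d_1[X] = 0*8/15 + 1*4/5 = 4/5
  d_1[Y] = 0*7/15 + 1*1/5 = 1/5
d_1 = (X=4/5, Y=1/5)
  d_2[X] = 4/5*8/15 + 1/5*4/5 = 44/75
  d_2[Y] = 4/5*7/15 + 1/5*1/5 = 31/75
d_2 = (X=44/75, Y=31/75)
  d_3[X] = 44/75*8/15 + 31/75*4/5 = 724/1125
  d_3[Y] = 44/75*7/15 + 31/75*1/5 = 401/1125
d_3 = (X=724/1125, Y=401/1125)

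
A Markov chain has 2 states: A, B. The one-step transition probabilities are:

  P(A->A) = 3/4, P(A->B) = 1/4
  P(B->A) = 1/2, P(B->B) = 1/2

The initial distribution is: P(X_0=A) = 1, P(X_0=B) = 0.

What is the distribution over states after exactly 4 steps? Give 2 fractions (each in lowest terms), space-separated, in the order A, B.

Answer: 171/256 85/256

Derivation:
Propagating the distribution step by step (d_{t+1} = d_t * P):
d_0 = (A=1, B=0)
  d_1[A] = 1*3/4 + 0*1/2 = 3/4
  d_1[B] = 1*1/4 + 0*1/2 = 1/4
d_1 = (A=3/4, B=1/4)
  d_2[A] = 3/4*3/4 + 1/4*1/2 = 11/16
  d_2[B] = 3/4*1/4 + 1/4*1/2 = 5/16
d_2 = (A=11/16, B=5/16)
  d_3[A] = 11/16*3/4 + 5/16*1/2 = 43/64
  d_3[B] = 11/16*1/4 + 5/16*1/2 = 21/64
d_3 = (A=43/64, B=21/64)
  d_4[A] = 43/64*3/4 + 21/64*1/2 = 171/256
  d_4[B] = 43/64*1/4 + 21/64*1/2 = 85/256
d_4 = (A=171/256, B=85/256)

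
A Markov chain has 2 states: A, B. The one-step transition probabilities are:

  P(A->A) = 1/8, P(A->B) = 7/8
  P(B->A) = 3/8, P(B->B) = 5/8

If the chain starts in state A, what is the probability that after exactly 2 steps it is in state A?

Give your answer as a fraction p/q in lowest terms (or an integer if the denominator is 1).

Answer: 11/32

Derivation:
Computing P^2 by repeated multiplication:
P^1 =
  A: [1/8, 7/8]
  B: [3/8, 5/8]
P^2 =
  A: [11/32, 21/32]
  B: [9/32, 23/32]

(P^2)[A -> A] = 11/32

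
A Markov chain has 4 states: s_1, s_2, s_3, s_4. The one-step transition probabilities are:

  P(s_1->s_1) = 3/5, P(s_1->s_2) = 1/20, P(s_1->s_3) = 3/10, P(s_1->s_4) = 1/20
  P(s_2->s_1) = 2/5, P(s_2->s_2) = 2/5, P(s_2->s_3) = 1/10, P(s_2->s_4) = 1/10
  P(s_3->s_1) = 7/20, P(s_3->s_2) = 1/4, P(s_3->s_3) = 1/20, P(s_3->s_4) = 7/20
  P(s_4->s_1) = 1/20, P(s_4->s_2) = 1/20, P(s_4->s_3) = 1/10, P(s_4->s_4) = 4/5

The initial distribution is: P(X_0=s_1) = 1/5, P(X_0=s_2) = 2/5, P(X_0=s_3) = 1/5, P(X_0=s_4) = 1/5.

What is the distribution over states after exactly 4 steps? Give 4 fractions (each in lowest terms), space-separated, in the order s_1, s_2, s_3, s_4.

Propagating the distribution step by step (d_{t+1} = d_t * P):
d_0 = (s_1=1/5, s_2=2/5, s_3=1/5, s_4=1/5)
  d_1[s_1] = 1/5*3/5 + 2/5*2/5 + 1/5*7/20 + 1/5*1/20 = 9/25
  d_1[s_2] = 1/5*1/20 + 2/5*2/5 + 1/5*1/4 + 1/5*1/20 = 23/100
  d_1[s_3] = 1/5*3/10 + 2/5*1/10 + 1/5*1/20 + 1/5*1/10 = 13/100
  d_1[s_4] = 1/5*1/20 + 2/5*1/10 + 1/5*7/20 + 1/5*4/5 = 7/25
d_1 = (s_1=9/25, s_2=23/100, s_3=13/100, s_4=7/25)
  d_2[s_1] = 9/25*3/5 + 23/100*2/5 + 13/100*7/20 + 7/25*1/20 = 147/400
  d_2[s_2] = 9/25*1/20 + 23/100*2/5 + 13/100*1/4 + 7/25*1/20 = 313/2000
  d_2[s_3] = 9/25*3/10 + 23/100*1/10 + 13/100*1/20 + 7/25*1/10 = 331/2000
  d_2[s_4] = 9/25*1/20 + 23/100*1/10 + 13/100*7/20 + 7/25*4/5 = 621/2000
d_2 = (s_1=147/400, s_2=313/2000, s_3=331/2000, s_4=621/2000)
  d_3[s_1] = 147/400*3/5 + 313/2000*2/5 + 331/2000*7/20 + 621/2000*1/20 = 7131/20000
  d_3[s_2] = 147/400*1/20 + 313/2000*2/5 + 331/2000*1/4 + 621/2000*1/20 = 1103/8000
  d_3[s_3] = 147/400*3/10 + 313/2000*1/10 + 331/2000*1/20 + 621/2000*1/10 = 6609/40000
  d_3[s_4] = 147/400*1/20 + 313/2000*1/10 + 331/2000*7/20 + 621/2000*4/5 = 6807/20000
d_3 = (s_1=7131/20000, s_2=1103/8000, s_3=6609/40000, s_4=6807/20000)
  d_4[s_1] = 7131/20000*3/5 + 1103/8000*2/5 + 6609/40000*7/20 + 6807/20000*1/20 = 275141/800000
  d_4[s_2] = 7131/20000*1/20 + 1103/8000*2/5 + 6609/40000*1/4 + 6807/20000*1/20 = 105041/800000
  d_4[s_3] = 7131/20000*3/10 + 1103/8000*1/10 + 6609/40000*1/20 + 6807/20000*1/10 = 130439/800000
  d_4[s_4] = 7131/20000*1/20 + 1103/8000*1/10 + 6609/40000*7/20 + 6807/20000*4/5 = 289379/800000
d_4 = (s_1=275141/800000, s_2=105041/800000, s_3=130439/800000, s_4=289379/800000)

Answer: 275141/800000 105041/800000 130439/800000 289379/800000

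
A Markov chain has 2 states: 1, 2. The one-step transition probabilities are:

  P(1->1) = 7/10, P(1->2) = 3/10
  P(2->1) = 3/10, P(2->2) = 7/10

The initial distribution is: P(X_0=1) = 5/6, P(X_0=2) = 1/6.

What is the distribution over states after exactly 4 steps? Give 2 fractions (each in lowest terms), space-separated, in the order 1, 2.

Answer: 1907/3750 1843/3750

Derivation:
Propagating the distribution step by step (d_{t+1} = d_t * P):
d_0 = (1=5/6, 2=1/6)
  d_1[1] = 5/6*7/10 + 1/6*3/10 = 19/30
  d_1[2] = 5/6*3/10 + 1/6*7/10 = 11/30
d_1 = (1=19/30, 2=11/30)
  d_2[1] = 19/30*7/10 + 11/30*3/10 = 83/150
  d_2[2] = 19/30*3/10 + 11/30*7/10 = 67/150
d_2 = (1=83/150, 2=67/150)
  d_3[1] = 83/150*7/10 + 67/150*3/10 = 391/750
  d_3[2] = 83/150*3/10 + 67/150*7/10 = 359/750
d_3 = (1=391/750, 2=359/750)
  d_4[1] = 391/750*7/10 + 359/750*3/10 = 1907/3750
  d_4[2] = 391/750*3/10 + 359/750*7/10 = 1843/3750
d_4 = (1=1907/3750, 2=1843/3750)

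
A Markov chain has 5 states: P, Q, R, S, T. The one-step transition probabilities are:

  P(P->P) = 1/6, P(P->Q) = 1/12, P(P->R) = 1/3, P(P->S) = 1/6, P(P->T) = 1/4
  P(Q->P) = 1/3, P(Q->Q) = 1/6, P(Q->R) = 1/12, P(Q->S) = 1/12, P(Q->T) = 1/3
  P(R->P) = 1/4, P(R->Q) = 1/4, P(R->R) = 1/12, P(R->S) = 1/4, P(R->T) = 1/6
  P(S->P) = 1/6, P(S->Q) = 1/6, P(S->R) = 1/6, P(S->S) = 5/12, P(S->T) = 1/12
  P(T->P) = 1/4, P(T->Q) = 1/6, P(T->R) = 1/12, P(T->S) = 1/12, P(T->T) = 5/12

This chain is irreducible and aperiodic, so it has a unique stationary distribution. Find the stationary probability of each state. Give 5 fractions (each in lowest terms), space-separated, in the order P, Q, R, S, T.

The stationary distribution satisfies pi = pi * P, i.e.:
  pi_P = 1/6*pi_P + 1/3*pi_Q + 1/4*pi_R + 1/6*pi_S + 1/4*pi_T
  pi_Q = 1/12*pi_P + 1/6*pi_Q + 1/4*pi_R + 1/6*pi_S + 1/6*pi_T
  pi_R = 1/3*pi_P + 1/12*pi_Q + 1/12*pi_R + 1/6*pi_S + 1/12*pi_T
  pi_S = 1/6*pi_P + 1/12*pi_Q + 1/4*pi_R + 5/12*pi_S + 1/12*pi_T
  pi_T = 1/4*pi_P + 1/3*pi_Q + 1/6*pi_R + 1/12*pi_S + 5/12*pi_T
with normalization: pi_P + pi_Q + pi_R + pi_S + pi_T = 1.

Using the first 4 balance equations plus normalization, the linear system A*pi = b is:
  [-5/6, 1/3, 1/4, 1/6, 1/4] . pi = 0
  [1/12, -5/6, 1/4, 1/6, 1/6] . pi = 0
  [1/3, 1/12, -11/12, 1/6, 1/12] . pi = 0
  [1/6, 1/12, 1/4, -7/12, 1/12] . pi = 0
  [1, 1, 1, 1, 1] . pi = 1

Solving yields:
  pi_P = 3413/14949
  pi_Q = 2402/14949
  pi_R = 2339/14949
  pi_S = 320/1661
  pi_T = 435/1661

Verification (pi * P):
  3413/14949*1/6 + 2402/14949*1/3 + 2339/14949*1/4 + 320/1661*1/6 + 435/1661*1/4 = 3413/14949 = pi_P  (ok)
  3413/14949*1/12 + 2402/14949*1/6 + 2339/14949*1/4 + 320/1661*1/6 + 435/1661*1/6 = 2402/14949 = pi_Q  (ok)
  3413/14949*1/3 + 2402/14949*1/12 + 2339/14949*1/12 + 320/1661*1/6 + 435/1661*1/12 = 2339/14949 = pi_R  (ok)
  3413/14949*1/6 + 2402/14949*1/12 + 2339/14949*1/4 + 320/1661*5/12 + 435/1661*1/12 = 320/1661 = pi_S  (ok)
  3413/14949*1/4 + 2402/14949*1/3 + 2339/14949*1/6 + 320/1661*1/12 + 435/1661*5/12 = 435/1661 = pi_T  (ok)

Answer: 3413/14949 2402/14949 2339/14949 320/1661 435/1661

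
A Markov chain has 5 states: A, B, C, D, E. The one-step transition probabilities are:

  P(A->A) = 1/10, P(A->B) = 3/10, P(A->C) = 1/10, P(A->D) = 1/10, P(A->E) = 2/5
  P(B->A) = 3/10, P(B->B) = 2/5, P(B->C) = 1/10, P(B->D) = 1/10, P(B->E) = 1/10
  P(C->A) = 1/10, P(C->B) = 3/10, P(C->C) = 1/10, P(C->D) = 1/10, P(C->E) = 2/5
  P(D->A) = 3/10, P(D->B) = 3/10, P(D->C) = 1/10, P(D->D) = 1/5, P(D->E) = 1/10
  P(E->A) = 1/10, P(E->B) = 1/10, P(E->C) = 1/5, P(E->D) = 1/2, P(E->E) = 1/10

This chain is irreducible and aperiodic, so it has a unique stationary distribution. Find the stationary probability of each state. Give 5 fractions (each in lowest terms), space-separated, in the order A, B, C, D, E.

Answer: 81/410 107/369 49/410 73/369 8/41

Derivation:
The stationary distribution satisfies pi = pi * P, i.e.:
  pi_A = 1/10*pi_A + 3/10*pi_B + 1/10*pi_C + 3/10*pi_D + 1/10*pi_E
  pi_B = 3/10*pi_A + 2/5*pi_B + 3/10*pi_C + 3/10*pi_D + 1/10*pi_E
  pi_C = 1/10*pi_A + 1/10*pi_B + 1/10*pi_C + 1/10*pi_D + 1/5*pi_E
  pi_D = 1/10*pi_A + 1/10*pi_B + 1/10*pi_C + 1/5*pi_D + 1/2*pi_E
  pi_E = 2/5*pi_A + 1/10*pi_B + 2/5*pi_C + 1/10*pi_D + 1/10*pi_E
with normalization: pi_A + pi_B + pi_C + pi_D + pi_E = 1.

Using the first 4 balance equations plus normalization, the linear system A*pi = b is:
  [-9/10, 3/10, 1/10, 3/10, 1/10] . pi = 0
  [3/10, -3/5, 3/10, 3/10, 1/10] . pi = 0
  [1/10, 1/10, -9/10, 1/10, 1/5] . pi = 0
  [1/10, 1/10, 1/10, -4/5, 1/2] . pi = 0
  [1, 1, 1, 1, 1] . pi = 1

Solving yields:
  pi_A = 81/410
  pi_B = 107/369
  pi_C = 49/410
  pi_D = 73/369
  pi_E = 8/41

Verification (pi * P):
  81/410*1/10 + 107/369*3/10 + 49/410*1/10 + 73/369*3/10 + 8/41*1/10 = 81/410 = pi_A  (ok)
  81/410*3/10 + 107/369*2/5 + 49/410*3/10 + 73/369*3/10 + 8/41*1/10 = 107/369 = pi_B  (ok)
  81/410*1/10 + 107/369*1/10 + 49/410*1/10 + 73/369*1/10 + 8/41*1/5 = 49/410 = pi_C  (ok)
  81/410*1/10 + 107/369*1/10 + 49/410*1/10 + 73/369*1/5 + 8/41*1/2 = 73/369 = pi_D  (ok)
  81/410*2/5 + 107/369*1/10 + 49/410*2/5 + 73/369*1/10 + 8/41*1/10 = 8/41 = pi_E  (ok)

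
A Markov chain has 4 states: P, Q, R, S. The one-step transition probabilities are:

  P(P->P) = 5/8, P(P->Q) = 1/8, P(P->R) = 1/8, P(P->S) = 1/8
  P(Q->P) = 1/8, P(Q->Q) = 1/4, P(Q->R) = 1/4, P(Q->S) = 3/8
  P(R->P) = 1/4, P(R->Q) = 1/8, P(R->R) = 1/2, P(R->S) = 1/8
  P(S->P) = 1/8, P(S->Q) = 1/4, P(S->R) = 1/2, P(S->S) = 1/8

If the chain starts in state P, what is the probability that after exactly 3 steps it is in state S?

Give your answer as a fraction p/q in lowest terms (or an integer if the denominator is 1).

Answer: 21/128

Derivation:
Computing P^3 by repeated multiplication:
P^1 =
  P: [5/8, 1/8, 1/8, 1/8]
  Q: [1/8, 1/4, 1/4, 3/8]
  R: [1/4, 1/8, 1/2, 1/8]
  S: [1/8, 1/4, 1/2, 1/8]
P^2 =
  P: [29/64, 5/32, 15/64, 5/32]
  Q: [7/32, 13/64, 25/64, 3/16]
  R: [5/16, 5/32, 3/8, 5/32]
  S: [1/4, 11/64, 25/64, 3/16]
P^3 =
  P: [195/512, 21/128, 149/512, 21/128]
  Q: [145/512, 89/512, 47/128, 45/256]
  R: [21/64, 21/128, 11/32, 21/128]
  S: [153/512, 87/512, 93/256, 43/256]

(P^3)[P -> S] = 21/128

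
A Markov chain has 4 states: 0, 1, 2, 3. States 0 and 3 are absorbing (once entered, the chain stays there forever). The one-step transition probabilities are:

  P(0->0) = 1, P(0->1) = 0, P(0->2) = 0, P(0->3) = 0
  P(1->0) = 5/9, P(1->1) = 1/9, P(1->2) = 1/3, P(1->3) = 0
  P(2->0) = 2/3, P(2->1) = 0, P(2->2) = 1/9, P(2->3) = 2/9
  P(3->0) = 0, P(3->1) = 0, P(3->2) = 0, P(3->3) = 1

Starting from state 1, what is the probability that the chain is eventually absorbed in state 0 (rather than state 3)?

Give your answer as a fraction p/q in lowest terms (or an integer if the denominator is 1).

Let a_i = P(absorbed in 0 | start in state i).
Boundary conditions: a_0 = 1, a_3 = 0.
For each transient state i, a_i = sum_j P(i->j) * a_j:
  a_1 = 5/9*a_0 + 1/9*a_1 + 1/3*a_2 + 0*a_3
  a_2 = 2/3*a_0 + 0*a_1 + 1/9*a_2 + 2/9*a_3

Substituting a_0 = 1 and a_3 = 0, rearrange to (I - Q) a = r where r[i] = P(i -> 0):
  [8/9, -1/3] . (a_1, a_2) = 5/9
  [0, 8/9] . (a_1, a_2) = 2/3

Solving yields:
  a_1 = 29/32
  a_2 = 3/4

Starting state is 1, so the absorption probability is a_1 = 29/32.

Answer: 29/32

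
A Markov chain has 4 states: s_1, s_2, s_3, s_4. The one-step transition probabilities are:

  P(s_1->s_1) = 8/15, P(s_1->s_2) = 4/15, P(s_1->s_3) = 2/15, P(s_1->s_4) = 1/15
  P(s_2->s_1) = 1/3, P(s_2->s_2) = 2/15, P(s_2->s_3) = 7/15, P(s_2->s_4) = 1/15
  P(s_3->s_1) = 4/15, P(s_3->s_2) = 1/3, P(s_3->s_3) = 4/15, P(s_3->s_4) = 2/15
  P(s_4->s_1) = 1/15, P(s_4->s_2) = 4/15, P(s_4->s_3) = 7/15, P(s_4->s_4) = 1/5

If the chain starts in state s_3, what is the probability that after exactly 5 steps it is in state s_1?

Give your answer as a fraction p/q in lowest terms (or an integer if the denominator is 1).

Computing P^5 by repeated multiplication:
P^1 =
  s_1: [8/15, 4/15, 2/15, 1/15]
  s_2: [1/3, 2/15, 7/15, 1/15]
  s_3: [4/15, 1/3, 4/15, 2/15]
  s_4: [1/15, 4/15, 7/15, 1/5]
P^2 =
  s_1: [31/75, 6/25, 59/225, 19/225]
  s_2: [79/225, 7/25, 59/225, 8/75]
  s_3: [1/3, 6/25, 73/225, 23/225]
  s_4: [59/225, 59/225, 79/225, 28/225]
P^3 =
  s_1: [47/125, 851/3375, 311/1125, 322/3375]
  s_2: [1207/3375, 833/3375, 1003/3375, 332/3375]
  s_3: [79/225, 173/675, 109/375, 344/3375]
  s_4: [1111/3375, 287/1125, 1043/3375, 8/75]
P^4 =
  s_1: [18461/50625, 12731/50625, 1609/5625, 4952/50625]
  s_2: [1211/3375, 4279/16875, 14581/50625, 5042/50625]
  s_3: [18073/50625, 12751/50625, 4919/16875, 5044/50625]
  s_4: [709/2025, 12821/50625, 14941/50625, 5138/50625]
P^5 =
  s_1: [274219/759375, 191519/759375, 218627/759375, 15002/151875]
  s_2: [30319/84375, 191407/759375, 8141/28125, 15058/151875]
  s_3: [272411/759375, 38351/151875, 219739/759375, 15094/151875]
  s_4: [90269/253125, 21311/84375, 220927/759375, 75842/759375]

(P^5)[s_3 -> s_1] = 272411/759375

Answer: 272411/759375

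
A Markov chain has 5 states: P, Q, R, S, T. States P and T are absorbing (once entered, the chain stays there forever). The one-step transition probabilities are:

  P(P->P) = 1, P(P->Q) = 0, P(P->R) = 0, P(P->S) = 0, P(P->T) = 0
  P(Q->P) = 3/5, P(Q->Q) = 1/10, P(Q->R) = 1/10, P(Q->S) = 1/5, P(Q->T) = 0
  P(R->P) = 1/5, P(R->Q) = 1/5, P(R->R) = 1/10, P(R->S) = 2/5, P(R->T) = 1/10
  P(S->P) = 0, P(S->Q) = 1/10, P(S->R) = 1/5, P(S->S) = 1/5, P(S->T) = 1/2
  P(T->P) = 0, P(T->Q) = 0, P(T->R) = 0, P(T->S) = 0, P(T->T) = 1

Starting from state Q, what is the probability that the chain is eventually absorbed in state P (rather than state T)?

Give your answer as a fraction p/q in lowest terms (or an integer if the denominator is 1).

Answer: 204/265

Derivation:
Let a_i = P(absorbed in P | start in state i).
Boundary conditions: a_P = 1, a_T = 0.
For each transient state i, a_i = sum_j P(i->j) * a_j:
  a_Q = 3/5*a_P + 1/10*a_Q + 1/10*a_R + 1/5*a_S + 0*a_T
  a_R = 1/5*a_P + 1/5*a_Q + 1/10*a_R + 2/5*a_S + 1/10*a_T
  a_S = 0*a_P + 1/10*a_Q + 1/5*a_R + 1/5*a_S + 1/2*a_T

Substituting a_P = 1 and a_T = 0, rearrange to (I - Q) a = r where r[i] = P(i -> P):
  [9/10, -1/10, -1/5] . (a_Q, a_R, a_S) = 3/5
  [-1/5, 9/10, -2/5] . (a_Q, a_R, a_S) = 1/5
  [-1/10, -1/5, 4/5] . (a_Q, a_R, a_S) = 0

Solving yields:
  a_Q = 204/265
  a_R = 26/53
  a_S = 58/265

Starting state is Q, so the absorption probability is a_Q = 204/265.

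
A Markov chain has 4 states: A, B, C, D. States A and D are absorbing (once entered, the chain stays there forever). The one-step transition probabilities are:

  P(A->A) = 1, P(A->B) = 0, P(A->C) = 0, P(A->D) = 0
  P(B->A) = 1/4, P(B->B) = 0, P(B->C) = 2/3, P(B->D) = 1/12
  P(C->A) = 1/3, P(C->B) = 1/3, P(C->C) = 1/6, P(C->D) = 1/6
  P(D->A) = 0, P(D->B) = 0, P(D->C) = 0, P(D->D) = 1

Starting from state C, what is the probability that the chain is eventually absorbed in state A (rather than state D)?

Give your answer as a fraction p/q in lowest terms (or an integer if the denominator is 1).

Let a_i = P(absorbed in A | start in state i).
Boundary conditions: a_A = 1, a_D = 0.
For each transient state i, a_i = sum_j P(i->j) * a_j:
  a_B = 1/4*a_A + 0*a_B + 2/3*a_C + 1/12*a_D
  a_C = 1/3*a_A + 1/3*a_B + 1/6*a_C + 1/6*a_D

Substituting a_A = 1 and a_D = 0, rearrange to (I - Q) a = r where r[i] = P(i -> A):
  [1, -2/3] . (a_B, a_C) = 1/4
  [-1/3, 5/6] . (a_B, a_C) = 1/3

Solving yields:
  a_B = 31/44
  a_C = 15/22

Starting state is C, so the absorption probability is a_C = 15/22.

Answer: 15/22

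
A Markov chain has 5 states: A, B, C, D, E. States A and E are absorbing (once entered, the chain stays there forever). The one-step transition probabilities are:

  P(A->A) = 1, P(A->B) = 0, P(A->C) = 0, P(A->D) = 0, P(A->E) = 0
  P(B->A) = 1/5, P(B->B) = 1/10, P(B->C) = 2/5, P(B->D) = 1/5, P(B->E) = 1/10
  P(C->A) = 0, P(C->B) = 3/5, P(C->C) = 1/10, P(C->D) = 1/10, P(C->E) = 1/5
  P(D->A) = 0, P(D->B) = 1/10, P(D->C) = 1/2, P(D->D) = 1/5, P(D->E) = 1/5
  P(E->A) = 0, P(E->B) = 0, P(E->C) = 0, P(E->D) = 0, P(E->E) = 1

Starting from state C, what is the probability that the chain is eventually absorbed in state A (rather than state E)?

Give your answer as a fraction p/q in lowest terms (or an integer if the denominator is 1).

Let a_i = P(absorbed in A | start in state i).
Boundary conditions: a_A = 1, a_E = 0.
For each transient state i, a_i = sum_j P(i->j) * a_j:
  a_B = 1/5*a_A + 1/10*a_B + 2/5*a_C + 1/5*a_D + 1/10*a_E
  a_C = 0*a_A + 3/5*a_B + 1/10*a_C + 1/10*a_D + 1/5*a_E
  a_D = 0*a_A + 1/10*a_B + 1/2*a_C + 1/5*a_D + 1/5*a_E

Substituting a_A = 1 and a_E = 0, rearrange to (I - Q) a = r where r[i] = P(i -> A):
  [9/10, -2/5, -1/5] . (a_B, a_C, a_D) = 1/5
  [-3/5, 9/10, -1/10] . (a_B, a_C, a_D) = 0
  [-1/10, -1/2, 4/5] . (a_B, a_C, a_D) = 0

Solving yields:
  a_B = 134/329
  a_C = 14/47
  a_D = 78/329

Starting state is C, so the absorption probability is a_C = 14/47.

Answer: 14/47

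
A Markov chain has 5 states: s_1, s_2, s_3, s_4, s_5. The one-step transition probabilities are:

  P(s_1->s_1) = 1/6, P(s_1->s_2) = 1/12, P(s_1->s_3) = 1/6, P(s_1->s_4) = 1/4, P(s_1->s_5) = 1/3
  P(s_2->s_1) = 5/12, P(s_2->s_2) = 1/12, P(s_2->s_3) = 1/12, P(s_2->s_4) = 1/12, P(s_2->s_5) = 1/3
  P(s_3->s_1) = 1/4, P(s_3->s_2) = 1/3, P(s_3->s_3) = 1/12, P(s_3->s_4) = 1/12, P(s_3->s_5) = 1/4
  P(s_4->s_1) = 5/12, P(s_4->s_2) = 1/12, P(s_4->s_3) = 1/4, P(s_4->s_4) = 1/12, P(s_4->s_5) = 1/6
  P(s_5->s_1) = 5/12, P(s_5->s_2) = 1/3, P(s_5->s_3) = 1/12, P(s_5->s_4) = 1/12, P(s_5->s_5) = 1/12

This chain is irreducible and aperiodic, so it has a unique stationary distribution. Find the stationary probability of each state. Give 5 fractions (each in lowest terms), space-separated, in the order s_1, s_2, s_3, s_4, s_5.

The stationary distribution satisfies pi = pi * P, i.e.:
  pi_s_1 = 1/6*pi_s_1 + 5/12*pi_s_2 + 1/4*pi_s_3 + 5/12*pi_s_4 + 5/12*pi_s_5
  pi_s_2 = 1/12*pi_s_1 + 1/12*pi_s_2 + 1/3*pi_s_3 + 1/12*pi_s_4 + 1/3*pi_s_5
  pi_s_3 = 1/6*pi_s_1 + 1/12*pi_s_2 + 1/12*pi_s_3 + 1/4*pi_s_4 + 1/12*pi_s_5
  pi_s_4 = 1/4*pi_s_1 + 1/12*pi_s_2 + 1/12*pi_s_3 + 1/12*pi_s_4 + 1/12*pi_s_5
  pi_s_5 = 1/3*pi_s_1 + 1/3*pi_s_2 + 1/4*pi_s_3 + 1/6*pi_s_4 + 1/12*pi_s_5
with normalization: pi_s_1 + pi_s_2 + pi_s_3 + pi_s_4 + pi_s_5 = 1.

Using the first 4 balance equations plus normalization, the linear system A*pi = b is:
  [-5/6, 5/12, 1/4, 5/12, 5/12] . pi = 0
  [1/12, -11/12, 1/3, 1/12, 1/3] . pi = 0
  [1/6, 1/12, -11/12, 1/4, 1/12] . pi = 0
  [1/4, 1/12, 1/12, -11/12, 1/12] . pi = 0
  [1, 1, 1, 1, 1] . pi = 1

Solving yields:
  pi_s_1 = 173/548
  pi_s_2 = 2899/16440
  pi_s_3 = 145/1096
  pi_s_4 = 149/1096
  pi_s_5 = 3941/16440

Verification (pi * P):
  173/548*1/6 + 2899/16440*5/12 + 145/1096*1/4 + 149/1096*5/12 + 3941/16440*5/12 = 173/548 = pi_s_1  (ok)
  173/548*1/12 + 2899/16440*1/12 + 145/1096*1/3 + 149/1096*1/12 + 3941/16440*1/3 = 2899/16440 = pi_s_2  (ok)
  173/548*1/6 + 2899/16440*1/12 + 145/1096*1/12 + 149/1096*1/4 + 3941/16440*1/12 = 145/1096 = pi_s_3  (ok)
  173/548*1/4 + 2899/16440*1/12 + 145/1096*1/12 + 149/1096*1/12 + 3941/16440*1/12 = 149/1096 = pi_s_4  (ok)
  173/548*1/3 + 2899/16440*1/3 + 145/1096*1/4 + 149/1096*1/6 + 3941/16440*1/12 = 3941/16440 = pi_s_5  (ok)

Answer: 173/548 2899/16440 145/1096 149/1096 3941/16440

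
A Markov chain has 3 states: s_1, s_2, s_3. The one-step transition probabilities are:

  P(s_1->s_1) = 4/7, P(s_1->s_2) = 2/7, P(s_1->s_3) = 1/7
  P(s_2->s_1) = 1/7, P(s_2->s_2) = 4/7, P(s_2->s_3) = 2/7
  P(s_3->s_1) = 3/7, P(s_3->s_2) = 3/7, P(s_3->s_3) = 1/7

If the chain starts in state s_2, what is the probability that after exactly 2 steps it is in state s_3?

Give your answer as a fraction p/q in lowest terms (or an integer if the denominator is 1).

Computing P^2 by repeated multiplication:
P^1 =
  s_1: [4/7, 2/7, 1/7]
  s_2: [1/7, 4/7, 2/7]
  s_3: [3/7, 3/7, 1/7]
P^2 =
  s_1: [3/7, 19/49, 9/49]
  s_2: [2/7, 24/49, 11/49]
  s_3: [18/49, 3/7, 10/49]

(P^2)[s_2 -> s_3] = 11/49

Answer: 11/49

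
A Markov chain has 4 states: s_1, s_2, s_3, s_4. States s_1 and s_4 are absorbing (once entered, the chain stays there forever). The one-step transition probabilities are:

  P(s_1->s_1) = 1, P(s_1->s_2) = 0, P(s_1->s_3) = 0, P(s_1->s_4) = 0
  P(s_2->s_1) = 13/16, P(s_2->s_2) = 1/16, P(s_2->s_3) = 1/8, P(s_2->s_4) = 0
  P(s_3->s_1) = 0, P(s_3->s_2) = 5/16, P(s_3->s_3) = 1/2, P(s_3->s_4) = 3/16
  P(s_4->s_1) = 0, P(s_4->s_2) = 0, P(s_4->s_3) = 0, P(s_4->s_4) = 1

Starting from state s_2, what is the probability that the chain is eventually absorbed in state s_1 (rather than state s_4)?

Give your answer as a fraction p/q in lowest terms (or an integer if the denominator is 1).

Let a_i = P(absorbed in s_1 | start in state i).
Boundary conditions: a_s_1 = 1, a_s_4 = 0.
For each transient state i, a_i = sum_j P(i->j) * a_j:
  a_s_2 = 13/16*a_s_1 + 1/16*a_s_2 + 1/8*a_s_3 + 0*a_s_4
  a_s_3 = 0*a_s_1 + 5/16*a_s_2 + 1/2*a_s_3 + 3/16*a_s_4

Substituting a_s_1 = 1 and a_s_4 = 0, rearrange to (I - Q) a = r where r[i] = P(i -> s_1):
  [15/16, -1/8] . (a_s_2, a_s_3) = 13/16
  [-5/16, 1/2] . (a_s_2, a_s_3) = 0

Solving yields:
  a_s_2 = 52/55
  a_s_3 = 13/22

Starting state is s_2, so the absorption probability is a_s_2 = 52/55.

Answer: 52/55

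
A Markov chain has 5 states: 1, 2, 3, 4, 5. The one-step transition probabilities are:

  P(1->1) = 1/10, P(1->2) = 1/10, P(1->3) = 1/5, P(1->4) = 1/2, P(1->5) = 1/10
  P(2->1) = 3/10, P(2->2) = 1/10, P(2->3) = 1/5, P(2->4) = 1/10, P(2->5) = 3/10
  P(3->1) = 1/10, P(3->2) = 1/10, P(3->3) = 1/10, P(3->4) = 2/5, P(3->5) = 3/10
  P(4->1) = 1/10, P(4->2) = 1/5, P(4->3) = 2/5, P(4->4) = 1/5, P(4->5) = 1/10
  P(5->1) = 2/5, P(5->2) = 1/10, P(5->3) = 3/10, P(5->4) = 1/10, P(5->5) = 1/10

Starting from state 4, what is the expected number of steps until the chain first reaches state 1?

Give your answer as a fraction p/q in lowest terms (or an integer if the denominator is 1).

Let h_i = expected steps to first reach 1 from state i.
Boundary: h_1 = 0.
First-step equations for the other states:
  h_2 = 1 + 3/10*h_1 + 1/10*h_2 + 1/5*h_3 + 1/10*h_4 + 3/10*h_5
  h_3 = 1 + 1/10*h_1 + 1/10*h_2 + 1/10*h_3 + 2/5*h_4 + 3/10*h_5
  h_4 = 1 + 1/10*h_1 + 1/5*h_2 + 2/5*h_3 + 1/5*h_4 + 1/10*h_5
  h_5 = 1 + 2/5*h_1 + 1/10*h_2 + 3/10*h_3 + 1/10*h_4 + 1/10*h_5

Substituting h_1 = 0 and rearranging gives the linear system (I - Q) h = 1:
  [9/10, -1/5, -1/10, -3/10] . (h_2, h_3, h_4, h_5) = 1
  [-1/10, 9/10, -2/5, -3/10] . (h_2, h_3, h_4, h_5) = 1
  [-1/5, -2/5, 4/5, -1/10] . (h_2, h_3, h_4, h_5) = 1
  [-1/10, -3/10, -1/10, 9/10] . (h_2, h_3, h_4, h_5) = 1

Solving yields:
  h_2 = 748/177
  h_3 = 16/3
  h_4 = 968/177
  h_5 = 234/59

Starting state is 4, so the expected hitting time is h_4 = 968/177.

Answer: 968/177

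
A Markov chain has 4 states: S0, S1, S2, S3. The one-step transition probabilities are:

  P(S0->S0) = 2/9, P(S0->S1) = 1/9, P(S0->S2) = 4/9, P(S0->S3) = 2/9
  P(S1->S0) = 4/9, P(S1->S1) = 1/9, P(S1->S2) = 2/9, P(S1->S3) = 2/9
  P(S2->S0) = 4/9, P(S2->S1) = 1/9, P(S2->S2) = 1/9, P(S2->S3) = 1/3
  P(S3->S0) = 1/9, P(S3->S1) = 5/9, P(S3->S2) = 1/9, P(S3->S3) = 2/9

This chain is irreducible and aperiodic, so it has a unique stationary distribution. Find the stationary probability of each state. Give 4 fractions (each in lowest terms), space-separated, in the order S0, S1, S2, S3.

Answer: 298/1007 223/1007 236/1007 250/1007

Derivation:
The stationary distribution satisfies pi = pi * P, i.e.:
  pi_S0 = 2/9*pi_S0 + 4/9*pi_S1 + 4/9*pi_S2 + 1/9*pi_S3
  pi_S1 = 1/9*pi_S0 + 1/9*pi_S1 + 1/9*pi_S2 + 5/9*pi_S3
  pi_S2 = 4/9*pi_S0 + 2/9*pi_S1 + 1/9*pi_S2 + 1/9*pi_S3
  pi_S3 = 2/9*pi_S0 + 2/9*pi_S1 + 1/3*pi_S2 + 2/9*pi_S3
with normalization: pi_S0 + pi_S1 + pi_S2 + pi_S3 = 1.

Using the first 3 balance equations plus normalization, the linear system A*pi = b is:
  [-7/9, 4/9, 4/9, 1/9] . pi = 0
  [1/9, -8/9, 1/9, 5/9] . pi = 0
  [4/9, 2/9, -8/9, 1/9] . pi = 0
  [1, 1, 1, 1] . pi = 1

Solving yields:
  pi_S0 = 298/1007
  pi_S1 = 223/1007
  pi_S2 = 236/1007
  pi_S3 = 250/1007

Verification (pi * P):
  298/1007*2/9 + 223/1007*4/9 + 236/1007*4/9 + 250/1007*1/9 = 298/1007 = pi_S0  (ok)
  298/1007*1/9 + 223/1007*1/9 + 236/1007*1/9 + 250/1007*5/9 = 223/1007 = pi_S1  (ok)
  298/1007*4/9 + 223/1007*2/9 + 236/1007*1/9 + 250/1007*1/9 = 236/1007 = pi_S2  (ok)
  298/1007*2/9 + 223/1007*2/9 + 236/1007*1/3 + 250/1007*2/9 = 250/1007 = pi_S3  (ok)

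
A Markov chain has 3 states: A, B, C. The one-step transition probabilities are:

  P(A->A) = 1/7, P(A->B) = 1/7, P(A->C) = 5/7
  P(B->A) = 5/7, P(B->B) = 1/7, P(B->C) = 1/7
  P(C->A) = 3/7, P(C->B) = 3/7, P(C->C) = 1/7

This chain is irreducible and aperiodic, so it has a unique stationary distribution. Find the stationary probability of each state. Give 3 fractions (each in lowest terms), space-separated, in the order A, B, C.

Answer: 33/85 21/85 31/85

Derivation:
The stationary distribution satisfies pi = pi * P, i.e.:
  pi_A = 1/7*pi_A + 5/7*pi_B + 3/7*pi_C
  pi_B = 1/7*pi_A + 1/7*pi_B + 3/7*pi_C
  pi_C = 5/7*pi_A + 1/7*pi_B + 1/7*pi_C
with normalization: pi_A + pi_B + pi_C = 1.

Using the first 2 balance equations plus normalization, the linear system A*pi = b is:
  [-6/7, 5/7, 3/7] . pi = 0
  [1/7, -6/7, 3/7] . pi = 0
  [1, 1, 1] . pi = 1

Solving yields:
  pi_A = 33/85
  pi_B = 21/85
  pi_C = 31/85

Verification (pi * P):
  33/85*1/7 + 21/85*5/7 + 31/85*3/7 = 33/85 = pi_A  (ok)
  33/85*1/7 + 21/85*1/7 + 31/85*3/7 = 21/85 = pi_B  (ok)
  33/85*5/7 + 21/85*1/7 + 31/85*1/7 = 31/85 = pi_C  (ok)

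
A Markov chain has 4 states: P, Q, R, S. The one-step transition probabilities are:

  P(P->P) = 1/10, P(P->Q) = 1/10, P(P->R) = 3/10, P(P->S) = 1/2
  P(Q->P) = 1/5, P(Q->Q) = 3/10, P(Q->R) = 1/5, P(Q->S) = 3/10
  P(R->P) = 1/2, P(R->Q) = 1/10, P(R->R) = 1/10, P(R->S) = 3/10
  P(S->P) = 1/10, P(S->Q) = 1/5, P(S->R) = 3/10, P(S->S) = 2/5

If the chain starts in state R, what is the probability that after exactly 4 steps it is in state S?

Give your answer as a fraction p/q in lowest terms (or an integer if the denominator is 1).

Answer: 3819/10000

Derivation:
Computing P^4 by repeated multiplication:
P^1 =
  P: [1/10, 1/10, 3/10, 1/2]
  Q: [1/5, 3/10, 1/5, 3/10]
  R: [1/2, 1/10, 1/10, 3/10]
  S: [1/10, 1/5, 3/10, 2/5]
P^2 =
  P: [23/100, 17/100, 23/100, 37/100]
  Q: [21/100, 19/100, 23/100, 37/100]
  R: [3/20, 3/20, 27/100, 43/100]
  S: [6/25, 9/50, 11/50, 9/25]
P^3 =
  P: [209/1000, 171/1000, 237/1000, 383/1000]
  Q: [211/1000, 7/40, 47/200, 379/1000]
  R: [223/1000, 173/1000, 231/1000, 373/1000]
  S: [103/500, 43/250, 119/500, 48/125]
P^4 =
  P: [2119/10000, 69/400, 471/2000, 3801/10000]
  Q: [423/2000, 1729/10000, 471/2000, 3801/10000]
  R: [2097/10000, 1719/10000, 473/2000, 3819/10000]
  S: [531/2500, 108/625, 147/625, 949/2500]

(P^4)[R -> S] = 3819/10000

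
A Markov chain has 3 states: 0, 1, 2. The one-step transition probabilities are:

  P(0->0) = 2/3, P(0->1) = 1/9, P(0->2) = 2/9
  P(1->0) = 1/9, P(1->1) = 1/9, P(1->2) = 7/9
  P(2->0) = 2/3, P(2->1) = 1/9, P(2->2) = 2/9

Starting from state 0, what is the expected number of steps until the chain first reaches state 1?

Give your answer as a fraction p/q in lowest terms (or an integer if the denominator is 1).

Answer: 9

Derivation:
Let h_i = expected steps to first reach 1 from state i.
Boundary: h_1 = 0.
First-step equations for the other states:
  h_0 = 1 + 2/3*h_0 + 1/9*h_1 + 2/9*h_2
  h_2 = 1 + 2/3*h_0 + 1/9*h_1 + 2/9*h_2

Substituting h_1 = 0 and rearranging gives the linear system (I - Q) h = 1:
  [1/3, -2/9] . (h_0, h_2) = 1
  [-2/3, 7/9] . (h_0, h_2) = 1

Solving yields:
  h_0 = 9
  h_2 = 9

Starting state is 0, so the expected hitting time is h_0 = 9.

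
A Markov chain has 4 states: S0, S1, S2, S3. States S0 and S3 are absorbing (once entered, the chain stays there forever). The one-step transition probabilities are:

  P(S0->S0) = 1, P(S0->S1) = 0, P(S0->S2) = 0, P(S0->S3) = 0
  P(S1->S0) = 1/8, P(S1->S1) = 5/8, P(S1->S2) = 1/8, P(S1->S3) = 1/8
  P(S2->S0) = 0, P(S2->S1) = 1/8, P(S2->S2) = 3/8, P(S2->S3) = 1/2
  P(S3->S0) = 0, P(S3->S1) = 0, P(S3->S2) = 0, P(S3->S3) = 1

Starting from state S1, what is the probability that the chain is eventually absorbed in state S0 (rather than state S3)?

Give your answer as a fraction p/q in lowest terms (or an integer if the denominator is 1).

Let a_i = P(absorbed in S0 | start in state i).
Boundary conditions: a_S0 = 1, a_S3 = 0.
For each transient state i, a_i = sum_j P(i->j) * a_j:
  a_S1 = 1/8*a_S0 + 5/8*a_S1 + 1/8*a_S2 + 1/8*a_S3
  a_S2 = 0*a_S0 + 1/8*a_S1 + 3/8*a_S2 + 1/2*a_S3

Substituting a_S0 = 1 and a_S3 = 0, rearrange to (I - Q) a = r where r[i] = P(i -> S0):
  [3/8, -1/8] . (a_S1, a_S2) = 1/8
  [-1/8, 5/8] . (a_S1, a_S2) = 0

Solving yields:
  a_S1 = 5/14
  a_S2 = 1/14

Starting state is S1, so the absorption probability is a_S1 = 5/14.

Answer: 5/14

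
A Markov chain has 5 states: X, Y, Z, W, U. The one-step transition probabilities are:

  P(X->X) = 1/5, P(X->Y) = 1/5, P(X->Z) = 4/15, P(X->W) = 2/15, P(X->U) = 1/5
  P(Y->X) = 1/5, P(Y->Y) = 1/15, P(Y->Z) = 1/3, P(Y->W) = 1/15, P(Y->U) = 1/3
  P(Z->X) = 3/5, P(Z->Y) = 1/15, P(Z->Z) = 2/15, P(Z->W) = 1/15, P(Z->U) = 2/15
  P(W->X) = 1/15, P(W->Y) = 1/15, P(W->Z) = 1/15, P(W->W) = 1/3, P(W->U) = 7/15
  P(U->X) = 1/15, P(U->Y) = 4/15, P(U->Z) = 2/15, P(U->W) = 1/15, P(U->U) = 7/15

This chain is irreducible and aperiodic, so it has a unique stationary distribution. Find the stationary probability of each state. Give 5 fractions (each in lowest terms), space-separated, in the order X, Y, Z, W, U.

The stationary distribution satisfies pi = pi * P, i.e.:
  pi_X = 1/5*pi_X + 1/5*pi_Y + 3/5*pi_Z + 1/15*pi_W + 1/15*pi_U
  pi_Y = 1/5*pi_X + 1/15*pi_Y + 1/15*pi_Z + 1/15*pi_W + 4/15*pi_U
  pi_Z = 4/15*pi_X + 1/3*pi_Y + 2/15*pi_Z + 1/15*pi_W + 2/15*pi_U
  pi_W = 2/15*pi_X + 1/15*pi_Y + 1/15*pi_Z + 1/3*pi_W + 1/15*pi_U
  pi_U = 1/5*pi_X + 1/3*pi_Y + 2/15*pi_Z + 7/15*pi_W + 7/15*pi_U
with normalization: pi_X + pi_Y + pi_Z + pi_W + pi_U = 1.

Using the first 4 balance equations plus normalization, the linear system A*pi = b is:
  [-4/5, 1/5, 3/5, 1/15, 1/15] . pi = 0
  [1/5, -14/15, 1/15, 1/15, 4/15] . pi = 0
  [4/15, 1/3, -13/15, 1/15, 2/15] . pi = 0
  [2/15, 1/15, 1/15, -2/3, 1/15] . pi = 0
  [1, 1, 1, 1, 1] . pi = 1

Solving yields:
  pi_X = 909/4195
  pi_Y = 2021/12585
  pi_Z = 2353/12585
  pi_W = 464/4195
  pi_U = 1364/4195

Verification (pi * P):
  909/4195*1/5 + 2021/12585*1/5 + 2353/12585*3/5 + 464/4195*1/15 + 1364/4195*1/15 = 909/4195 = pi_X  (ok)
  909/4195*1/5 + 2021/12585*1/15 + 2353/12585*1/15 + 464/4195*1/15 + 1364/4195*4/15 = 2021/12585 = pi_Y  (ok)
  909/4195*4/15 + 2021/12585*1/3 + 2353/12585*2/15 + 464/4195*1/15 + 1364/4195*2/15 = 2353/12585 = pi_Z  (ok)
  909/4195*2/15 + 2021/12585*1/15 + 2353/12585*1/15 + 464/4195*1/3 + 1364/4195*1/15 = 464/4195 = pi_W  (ok)
  909/4195*1/5 + 2021/12585*1/3 + 2353/12585*2/15 + 464/4195*7/15 + 1364/4195*7/15 = 1364/4195 = pi_U  (ok)

Answer: 909/4195 2021/12585 2353/12585 464/4195 1364/4195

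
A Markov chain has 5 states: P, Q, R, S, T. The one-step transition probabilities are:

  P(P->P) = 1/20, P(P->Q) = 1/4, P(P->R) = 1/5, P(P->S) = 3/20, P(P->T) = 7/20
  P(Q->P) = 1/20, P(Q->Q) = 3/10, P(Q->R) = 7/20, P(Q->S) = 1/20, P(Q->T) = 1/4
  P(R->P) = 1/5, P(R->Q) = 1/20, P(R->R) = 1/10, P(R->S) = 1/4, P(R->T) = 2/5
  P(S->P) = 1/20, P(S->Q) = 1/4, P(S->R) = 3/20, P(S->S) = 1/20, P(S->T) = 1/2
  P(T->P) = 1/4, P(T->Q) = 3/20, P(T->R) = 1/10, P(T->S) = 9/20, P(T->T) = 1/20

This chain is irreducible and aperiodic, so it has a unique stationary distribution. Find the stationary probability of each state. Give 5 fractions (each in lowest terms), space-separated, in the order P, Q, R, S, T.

Answer: 31789/239006 23506/119503 20683/119503 25335/119503 68169/239006

Derivation:
The stationary distribution satisfies pi = pi * P, i.e.:
  pi_P = 1/20*pi_P + 1/20*pi_Q + 1/5*pi_R + 1/20*pi_S + 1/4*pi_T
  pi_Q = 1/4*pi_P + 3/10*pi_Q + 1/20*pi_R + 1/4*pi_S + 3/20*pi_T
  pi_R = 1/5*pi_P + 7/20*pi_Q + 1/10*pi_R + 3/20*pi_S + 1/10*pi_T
  pi_S = 3/20*pi_P + 1/20*pi_Q + 1/4*pi_R + 1/20*pi_S + 9/20*pi_T
  pi_T = 7/20*pi_P + 1/4*pi_Q + 2/5*pi_R + 1/2*pi_S + 1/20*pi_T
with normalization: pi_P + pi_Q + pi_R + pi_S + pi_T = 1.

Using the first 4 balance equations plus normalization, the linear system A*pi = b is:
  [-19/20, 1/20, 1/5, 1/20, 1/4] . pi = 0
  [1/4, -7/10, 1/20, 1/4, 3/20] . pi = 0
  [1/5, 7/20, -9/10, 3/20, 1/10] . pi = 0
  [3/20, 1/20, 1/4, -19/20, 9/20] . pi = 0
  [1, 1, 1, 1, 1] . pi = 1

Solving yields:
  pi_P = 31789/239006
  pi_Q = 23506/119503
  pi_R = 20683/119503
  pi_S = 25335/119503
  pi_T = 68169/239006

Verification (pi * P):
  31789/239006*1/20 + 23506/119503*1/20 + 20683/119503*1/5 + 25335/119503*1/20 + 68169/239006*1/4 = 31789/239006 = pi_P  (ok)
  31789/239006*1/4 + 23506/119503*3/10 + 20683/119503*1/20 + 25335/119503*1/4 + 68169/239006*3/20 = 23506/119503 = pi_Q  (ok)
  31789/239006*1/5 + 23506/119503*7/20 + 20683/119503*1/10 + 25335/119503*3/20 + 68169/239006*1/10 = 20683/119503 = pi_R  (ok)
  31789/239006*3/20 + 23506/119503*1/20 + 20683/119503*1/4 + 25335/119503*1/20 + 68169/239006*9/20 = 25335/119503 = pi_S  (ok)
  31789/239006*7/20 + 23506/119503*1/4 + 20683/119503*2/5 + 25335/119503*1/2 + 68169/239006*1/20 = 68169/239006 = pi_T  (ok)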